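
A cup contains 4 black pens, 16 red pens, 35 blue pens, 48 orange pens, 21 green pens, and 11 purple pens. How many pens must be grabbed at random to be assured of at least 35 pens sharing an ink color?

121

In the worst case we take at most 34 of each ink color, but all 4 black, all 16 red, all 21 green, and all 11 purple (fewer than 34), giving 4 + 16 + 34 + 34 + 21 + 11 = 120.
One more pen then forces some ink color to 35, so 120 + 1 = 121.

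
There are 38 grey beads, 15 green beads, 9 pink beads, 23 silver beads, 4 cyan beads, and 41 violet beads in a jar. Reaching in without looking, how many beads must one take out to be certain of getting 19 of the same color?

In the worst case we take at most 18 of each color, but all 15 green, all 9 pink, and all 4 cyan (fewer than 18), giving 18 + 15 + 9 + 18 + 4 + 18 = 82.
One more bead then forces some color to 19, so 82 + 1 = 83.

83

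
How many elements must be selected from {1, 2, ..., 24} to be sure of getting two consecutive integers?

13

Partition {1, …, 24} into 12 pairs: {1,2}, {3,4}, …, {23,24}.
Choosing 12 integers — say the 12 even numbers 2, 4, …, 24 — takes one from each pair and avoids the property.
Choosing 13 forces two into the same pair by pigeonhole, and those are consecutive. So 13.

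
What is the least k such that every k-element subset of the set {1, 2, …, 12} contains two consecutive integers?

7

Partition {1, …, 12} into 6 pairs: {1,2}, {3,4}, …, {11,12}.
Choosing 6 integers — say the 6 even numbers 2, 4, …, 12 — takes one from each pair and avoids the property.
Choosing 7 forces two into the same pair by pigeonhole, and those are consecutive. So 7.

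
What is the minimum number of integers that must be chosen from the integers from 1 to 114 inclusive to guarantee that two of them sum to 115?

Partition {1, …, 114} into 57 pairs: {1,114}, {2,113}, …, {57,58}.
Choosing 57 integers — say the integers 1 through 57 — takes one from each pair and avoids the property.
Choosing 58 forces two into the same pair by pigeonhole, and those sum to 115. So 58.

58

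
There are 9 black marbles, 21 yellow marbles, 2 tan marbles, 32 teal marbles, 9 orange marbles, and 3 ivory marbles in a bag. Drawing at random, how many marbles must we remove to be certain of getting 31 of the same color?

Treat the 6 colors as pigeonholes.
In the worst case we take at most 30 of each color, but all 9 black, all 21 yellow, all 2 tan, all 9 orange, and all 3 ivory (fewer than 30), giving 9 + 21 + 2 + 30 + 9 + 3 = 74.
One more marble then forces some color to 31, so 74 + 1 = 75.

75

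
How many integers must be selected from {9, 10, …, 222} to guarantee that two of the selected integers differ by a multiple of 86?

87

Group the integers by remainder mod 86; there are 86 residue classes, each nonempty in this range.
Choosing one from each class (86 integers) avoids any shared remainder.
One more choice must repeat a class, so two differ by a multiple of 86. Hence 86 + 1 = 87.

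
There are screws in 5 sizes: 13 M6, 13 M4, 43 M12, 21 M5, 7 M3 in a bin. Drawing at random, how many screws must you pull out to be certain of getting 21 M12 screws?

75

To avoid M12 screws as long as possible, exhaust the other 4 sizes first.
The worst case draws every non-M12 screw first: 13 + 13 + 21 + 7 = 54.
The next 21 draws are then forced to be M12, giving 54 + 21 = 75.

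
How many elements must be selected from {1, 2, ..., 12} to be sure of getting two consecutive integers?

7

Partition {1, …, 12} into 6 pairs: {1,2}, {3,4}, …, {11,12}.
Choosing 6 integers — say the 6 even numbers 2, 4, …, 12 — takes one from each pair and avoids the property.
Choosing 7 forces two into the same pair by pigeonhole, and those are consecutive. So 7.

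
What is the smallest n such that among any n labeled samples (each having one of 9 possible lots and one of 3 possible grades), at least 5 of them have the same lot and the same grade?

109

There are 9 × 3 = 27 (lot, grade) combinations acting as pigeonholes.
With 27 × 4 = 108 labeled samples we could place exactly 4 in each, with no (lot, grade) pair reaching 5.
One more forces some (lot, grade) pair to hold 5, so 108 + 1 = 109.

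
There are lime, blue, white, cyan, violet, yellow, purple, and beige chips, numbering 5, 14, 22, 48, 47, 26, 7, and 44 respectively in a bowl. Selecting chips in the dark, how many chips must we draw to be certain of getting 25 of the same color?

Treat the 8 colors as pigeonholes.
In the worst case we take at most 24 of each color, but all 5 lime, all 14 blue, all 22 white, and all 7 purple (fewer than 24), giving 5 + 14 + 22 + 24 + 24 + 24 + 7 + 24 = 144.
One more chip then forces some color to 25, so 144 + 1 = 145.

145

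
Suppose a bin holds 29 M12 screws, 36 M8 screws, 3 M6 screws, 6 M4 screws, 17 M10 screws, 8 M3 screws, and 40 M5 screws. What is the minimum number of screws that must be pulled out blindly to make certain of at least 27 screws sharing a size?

113

Treat the 7 sizes as pigeonholes.
In the worst case we take at most 26 of each size, but all 3 M6, all 6 M4, all 17 M10, and all 8 M3 (fewer than 26), giving 26 + 26 + 3 + 6 + 17 + 8 + 26 = 112.
One more screw then forces some size to 27, so 112 + 1 = 113.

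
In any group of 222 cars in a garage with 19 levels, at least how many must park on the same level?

12

The 222 cars fall into 19 levels.
If each of the 19 levels held at most 11, the total would be at most 19 × 11 = 209 < 222, a contradiction.
So at least one holds ⌈222/19⌉ = 12.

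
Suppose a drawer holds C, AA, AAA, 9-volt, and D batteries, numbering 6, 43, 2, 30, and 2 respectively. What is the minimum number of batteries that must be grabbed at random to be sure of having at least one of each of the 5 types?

The hardest type to obtain is AAA: we could draw every other battery first — 83 − 2 = 81 batteries — without a single AAA one.
The next draw must be AAA, so 81 + 1 = 82.

82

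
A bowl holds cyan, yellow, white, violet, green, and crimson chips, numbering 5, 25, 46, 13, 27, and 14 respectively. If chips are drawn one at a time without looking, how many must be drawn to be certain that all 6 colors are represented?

The hardest color to obtain is cyan: we could draw every other chip first — 130 − 5 = 125 chips — without a single cyan one.
The next draw must be cyan, so 125 + 1 = 126.

126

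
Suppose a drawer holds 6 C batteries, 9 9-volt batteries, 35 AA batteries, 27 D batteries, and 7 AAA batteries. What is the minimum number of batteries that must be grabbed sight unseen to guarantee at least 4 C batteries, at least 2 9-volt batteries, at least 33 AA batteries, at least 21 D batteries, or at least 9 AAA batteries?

Each of the 5 types has its own threshold; avoid all of them simultaneously.
The worst case stops just short of every target: 3 C, 1 9-volt, 32 AA, 20 D, all 7 AAA — 3 + 1 + 32 + 20 + 7 = 63 batteries.
One more battery must push some type to its target, so 63 + 1 = 64.

64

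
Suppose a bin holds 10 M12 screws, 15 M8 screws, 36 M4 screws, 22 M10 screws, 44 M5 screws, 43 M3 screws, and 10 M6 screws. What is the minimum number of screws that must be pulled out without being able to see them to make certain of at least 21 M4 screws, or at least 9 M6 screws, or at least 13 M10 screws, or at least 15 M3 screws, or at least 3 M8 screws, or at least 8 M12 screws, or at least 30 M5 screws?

93

Each of the 7 sizes has its own threshold; avoid all of them simultaneously.
The worst case stops just short of every target: 7 M12, 2 M8, 20 M4, 12 M10, 29 M5, 14 M3, 8 M6 — 7 + 2 + 20 + 12 + 29 + 14 + 8 = 92 screws.
One more screw must push some size to its target, so 92 + 1 = 93.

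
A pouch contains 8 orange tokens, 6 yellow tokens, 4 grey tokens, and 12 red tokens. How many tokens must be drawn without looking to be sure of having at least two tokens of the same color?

5

The worst case takes 1 token of each color without reaching 2 of any: 4 × 1 = 4.
The next token must bring some color to 2, so 4 + 1 = 5.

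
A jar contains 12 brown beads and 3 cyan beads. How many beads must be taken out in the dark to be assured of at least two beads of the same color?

3

Treat the 2 colors as pigeonholes.
The worst case takes 1 bead of each color without reaching 2 of any: 2 × 1 = 2.
The next bead must bring some color to 2, so 2 + 1 = 3.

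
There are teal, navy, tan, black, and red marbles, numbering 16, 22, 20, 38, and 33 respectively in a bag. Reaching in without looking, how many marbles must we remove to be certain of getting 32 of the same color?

In the worst case we take at most 31 of each color, but all 16 teal, all 22 navy, and all 20 tan (fewer than 31), giving 16 + 22 + 20 + 31 + 31 = 120.
One more marble then forces some color to 32, so 120 + 1 = 121.

121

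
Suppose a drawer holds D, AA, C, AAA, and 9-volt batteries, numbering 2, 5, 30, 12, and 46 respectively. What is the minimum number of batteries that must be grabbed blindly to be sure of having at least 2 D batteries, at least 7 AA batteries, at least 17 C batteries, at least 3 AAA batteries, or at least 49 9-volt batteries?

71

The worst case stops just short of every target: 1 D, all 5 AA, 16 C, 2 AAA, all 46 9-volt — 1 + 5 + 16 + 2 + 46 = 70 batteries.
One more battery must push some type to its target, so 70 + 1 = 71.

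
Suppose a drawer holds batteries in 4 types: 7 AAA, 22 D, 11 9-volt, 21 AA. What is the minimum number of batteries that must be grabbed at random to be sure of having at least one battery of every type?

55

The hardest type to obtain is AAA: we could draw every other battery first — 61 − 7 = 54 batteries — without a single AAA one.
The next draw must be AAA, so 54 + 1 = 55.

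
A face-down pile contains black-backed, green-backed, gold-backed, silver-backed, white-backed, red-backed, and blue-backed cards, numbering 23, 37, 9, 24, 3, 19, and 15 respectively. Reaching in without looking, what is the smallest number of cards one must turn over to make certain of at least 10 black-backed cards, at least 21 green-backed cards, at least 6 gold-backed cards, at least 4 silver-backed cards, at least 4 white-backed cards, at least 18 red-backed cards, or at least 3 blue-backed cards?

The worst case stops just short of every target: 9 black-backed, 20 green-backed, 5 gold-backed, 3 silver-backed, 3 white-backed, 17 red-backed, 2 blue-backed — 9 + 20 + 5 + 3 + 3 + 17 + 2 = 59 cards.
One more card must push some back color to its target, so 59 + 1 = 60.

60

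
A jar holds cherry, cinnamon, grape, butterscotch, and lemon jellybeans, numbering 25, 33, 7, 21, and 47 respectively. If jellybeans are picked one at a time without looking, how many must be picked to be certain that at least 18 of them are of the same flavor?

In the worst case we take at most 17 of each flavor, but all 7 grape (fewer than 17), giving 17 + 17 + 7 + 17 + 17 = 75.
One more jellybean then forces some flavor to 18, so 75 + 1 = 76.

76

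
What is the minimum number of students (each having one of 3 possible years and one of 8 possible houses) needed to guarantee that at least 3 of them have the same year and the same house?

49

There are 3 × 8 = 24 (year, house) combinations acting as pigeonholes.
With 24 × 2 = 48 students we could place exactly 2 in each, with no (year, house) pair reaching 3.
One more forces some (year, house) pair to hold 3, so 48 + 1 = 49.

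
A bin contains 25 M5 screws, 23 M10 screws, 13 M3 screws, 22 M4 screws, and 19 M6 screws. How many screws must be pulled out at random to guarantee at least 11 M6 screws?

To avoid M6 screws as long as possible, exhaust the other 4 sizes first.
The worst case draws every non-M6 screw first: 25 + 23 + 13 + 22 = 83.
The next 11 draws are then forced to be M6, giving 83 + 11 = 94.

94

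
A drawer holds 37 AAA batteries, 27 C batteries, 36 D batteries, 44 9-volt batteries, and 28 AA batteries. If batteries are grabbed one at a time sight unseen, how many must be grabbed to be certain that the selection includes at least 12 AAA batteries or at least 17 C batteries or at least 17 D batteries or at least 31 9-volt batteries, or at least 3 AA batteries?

The worst case stops just short of every target: 11 AAA, 16 C, 16 D, 30 9-volt, 2 AA — 11 + 16 + 16 + 30 + 2 = 75 batteries.
One more battery must push some type to its target, so 75 + 1 = 76.

76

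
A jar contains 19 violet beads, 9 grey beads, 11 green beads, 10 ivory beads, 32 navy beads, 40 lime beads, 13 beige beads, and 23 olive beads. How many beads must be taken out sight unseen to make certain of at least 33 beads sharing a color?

Treat the 8 colors as pigeonholes.
In the worst case we take at most 32 of each color, but all 19 violet, all 9 grey, all 11 green, all 10 ivory, all 13 beige, and all 23 olive (fewer than 32), giving 19 + 9 + 11 + 10 + 32 + 32 + 13 + 23 = 149.
One more bead then forces some color to 33, so 149 + 1 = 150.

150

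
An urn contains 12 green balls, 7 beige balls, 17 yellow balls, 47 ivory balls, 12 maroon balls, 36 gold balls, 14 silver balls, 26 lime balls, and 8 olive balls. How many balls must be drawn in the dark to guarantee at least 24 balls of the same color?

In the worst case we take at most 23 of each color, but all 12 green, all 7 beige, all 17 yellow, all 12 maroon, all 14 silver, and all 8 olive (fewer than 23), giving 12 + 7 + 17 + 23 + 12 + 23 + 14 + 23 + 8 = 139.
One more ball then forces some color to 24, so 139 + 1 = 140.

140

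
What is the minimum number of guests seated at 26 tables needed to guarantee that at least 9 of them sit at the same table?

209

There are 26 tables acting as pigeonholes.
With 26 × 8 = 208 guests we could place exactly 8 in each, with no class reaching 9.
One more forces some class to hold 9, so 208 + 1 = 209.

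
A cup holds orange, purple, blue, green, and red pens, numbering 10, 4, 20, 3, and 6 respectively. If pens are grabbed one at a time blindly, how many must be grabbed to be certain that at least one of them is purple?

40

The worst case draws every non-purple pen first: 10 + 20 + 3 + 6 = 39.
The next draw is then forced to be purple, giving 39 + 1 = 40.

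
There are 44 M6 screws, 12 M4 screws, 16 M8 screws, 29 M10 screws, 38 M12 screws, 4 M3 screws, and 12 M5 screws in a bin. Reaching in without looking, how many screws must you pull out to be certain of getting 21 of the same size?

In the worst case we take at most 20 of each size, but all 12 M4, all 16 M8, all 4 M3, and all 12 M5 (fewer than 20), giving 20 + 12 + 16 + 20 + 20 + 4 + 12 = 104.
One more screw then forces some size to 21, so 104 + 1 = 105.

105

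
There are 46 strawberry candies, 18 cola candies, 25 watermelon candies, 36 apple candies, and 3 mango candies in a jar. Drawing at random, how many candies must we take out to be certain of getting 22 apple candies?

The worst case draws every non-apple candy first: 46 + 18 + 25 + 3 = 92.
The next 22 draws are then forced to be apple, giving 92 + 22 = 114.

114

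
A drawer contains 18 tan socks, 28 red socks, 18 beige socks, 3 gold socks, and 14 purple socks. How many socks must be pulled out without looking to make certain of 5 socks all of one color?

In the worst case we take at most 4 of each color, but all 3 gold (fewer than 4), giving 4 + 4 + 4 + 3 + 4 = 19.
One more sock then forces some color to 5, so 19 + 1 = 20.

20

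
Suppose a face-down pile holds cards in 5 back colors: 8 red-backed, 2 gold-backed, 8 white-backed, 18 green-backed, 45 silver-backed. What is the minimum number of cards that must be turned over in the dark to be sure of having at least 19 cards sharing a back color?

Treat the 5 back colors as pigeonholes.
In the worst case we take at most 18 of each back color, but all 8 red-backed, all 2 gold-backed, and all 8 white-backed (fewer than 18), giving 8 + 2 + 8 + 18 + 18 = 54.
One more card then forces some back color to 19, so 54 + 1 = 55.

55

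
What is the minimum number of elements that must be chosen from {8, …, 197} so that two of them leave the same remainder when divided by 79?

Use the pigeonhole principle on residue classes: group the integers by remainder mod 79; there are 79 residue classes, each nonempty in this range.
Choosing one from each class (79 integers) avoids any shared remainder.
One more choice must repeat a class, so two differ by a multiple of 79. Hence 79 + 1 = 80.

80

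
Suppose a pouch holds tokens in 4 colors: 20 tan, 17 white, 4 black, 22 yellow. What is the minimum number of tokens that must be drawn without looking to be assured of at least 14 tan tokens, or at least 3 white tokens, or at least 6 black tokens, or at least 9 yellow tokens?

Each of the 4 colors has its own threshold; avoid all of them simultaneously.
The worst case stops just short of every target: 13 tan, 2 white, all 4 black, 8 yellow — 13 + 2 + 4 + 8 = 27 tokens.
One more token must push some color to its target, so 27 + 1 = 28.

28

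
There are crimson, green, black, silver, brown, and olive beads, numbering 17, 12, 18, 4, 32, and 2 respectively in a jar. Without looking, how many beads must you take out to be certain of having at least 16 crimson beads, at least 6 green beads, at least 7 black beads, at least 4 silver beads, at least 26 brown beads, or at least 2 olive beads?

The worst case stops just short of every target: 15 crimson, 5 green, 6 black, 3 silver, 25 brown, 1 olive — 15 + 5 + 6 + 3 + 25 + 1 = 55 beads.
One more bead must push some color to its target, so 55 + 1 = 56.

56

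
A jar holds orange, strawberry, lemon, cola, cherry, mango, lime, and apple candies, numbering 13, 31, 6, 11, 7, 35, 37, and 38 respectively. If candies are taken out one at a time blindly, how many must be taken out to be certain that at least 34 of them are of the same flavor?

168

Treat the 8 flavors as pigeonholes.
In the worst case we take at most 33 of each flavor, but all 13 orange, all 31 strawberry, all 6 lemon, all 11 cola, and all 7 cherry (fewer than 33), giving 13 + 31 + 6 + 11 + 7 + 33 + 33 + 33 = 167.
One more candy then forces some flavor to 34, so 167 + 1 = 168.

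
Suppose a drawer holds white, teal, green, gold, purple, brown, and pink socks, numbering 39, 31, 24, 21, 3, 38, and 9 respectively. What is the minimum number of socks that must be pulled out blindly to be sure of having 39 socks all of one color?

Treat the 7 colors as pigeonholes.
In the worst case we take at most 38 of each color, but all 31 teal, all 24 green, all 21 gold, all 3 purple, and all 9 pink (fewer than 38), giving 38 + 31 + 24 + 21 + 3 + 38 + 9 = 164.
One more sock then forces some color to 39, so 164 + 1 = 165.

165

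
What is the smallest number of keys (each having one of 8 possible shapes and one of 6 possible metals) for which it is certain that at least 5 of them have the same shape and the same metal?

There are 8 × 6 = 48 (shape, metal) combinations acting as pigeonholes.
With 48 × 4 = 192 keys we could place exactly 4 in each, with no (shape, metal) pair reaching 5.
One more forces some (shape, metal) pair to hold 5, so 192 + 1 = 193.

193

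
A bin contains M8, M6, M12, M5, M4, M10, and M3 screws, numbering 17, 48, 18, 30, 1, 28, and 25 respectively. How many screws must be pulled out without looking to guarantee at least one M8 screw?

The worst case draws every non-M8 screw first: 48 + 18 + 30 + 1 + 28 + 25 = 150.
The next draw is then forced to be M8, giving 150 + 1 = 151.

151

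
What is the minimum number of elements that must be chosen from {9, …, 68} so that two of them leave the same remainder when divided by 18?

Group the integers by remainder mod 18; there are 18 residue classes, each nonempty in this range.
Choosing one from each class (18 integers) avoids any shared remainder.
One more choice must repeat a class, so two differ by a multiple of 18. Hence 18 + 1 = 19.

19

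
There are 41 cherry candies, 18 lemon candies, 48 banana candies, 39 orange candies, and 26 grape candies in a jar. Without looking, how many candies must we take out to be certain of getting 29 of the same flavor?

In the worst case we take at most 28 of each flavor, but all 18 lemon and all 26 grape (fewer than 28), giving 28 + 18 + 28 + 28 + 26 = 128.
One more candy then forces some flavor to 29, so 128 + 1 = 129.

129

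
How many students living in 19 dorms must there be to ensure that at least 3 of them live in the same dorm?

39

There are 19 dorms acting as pigeonholes.
With 19 × 2 = 38 students we could place exactly 2 in each, with no class reaching 3.
One more forces some class to hold 3, so 38 + 1 = 39.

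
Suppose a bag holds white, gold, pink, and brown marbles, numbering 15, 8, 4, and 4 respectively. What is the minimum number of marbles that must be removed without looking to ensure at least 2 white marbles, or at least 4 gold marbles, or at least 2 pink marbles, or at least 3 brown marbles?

The worst case stops just short of every target: 1 white, 3 gold, 1 pink, 2 brown — 1 + 3 + 1 + 2 = 7 marbles.
One more marble must push some color to its target, so 7 + 1 = 8.

8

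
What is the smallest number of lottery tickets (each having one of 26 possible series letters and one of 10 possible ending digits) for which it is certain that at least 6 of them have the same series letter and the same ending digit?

1301

There are 26 × 10 = 260 (series letter, ending digit) combinations acting as pigeonholes.
With 260 × 5 = 1300 lottery tickets we could place exactly 5 in each, with no (series letter, ending digit) pair reaching 6.
One more forces some (series letter, ending digit) pair to hold 6, so 1300 + 1 = 1301.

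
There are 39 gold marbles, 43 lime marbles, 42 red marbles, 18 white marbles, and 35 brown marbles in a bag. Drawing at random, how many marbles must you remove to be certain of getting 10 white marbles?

169

The worst case draws every non-white marble first: 39 + 43 + 42 + 35 = 159.
The next 10 draws are then forced to be white, giving 159 + 10 = 169.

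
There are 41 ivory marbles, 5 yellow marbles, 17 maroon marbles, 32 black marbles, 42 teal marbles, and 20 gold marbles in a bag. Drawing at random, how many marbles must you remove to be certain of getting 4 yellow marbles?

To avoid yellow marbles as long as possible, exhaust the other 5 colors first.
The worst case draws every non-yellow marble first: 41 + 17 + 32 + 42 + 20 = 152.
The next 4 draws are then forced to be yellow, giving 152 + 4 = 156.

156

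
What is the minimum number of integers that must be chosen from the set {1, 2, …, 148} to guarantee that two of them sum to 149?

Partition {1, …, 148} into 74 pairs: {1,148}, {2,147}, …, {74,75}.
Choosing 74 integers — say the integers 1 through 74 — takes one from each pair and avoids the property.
Choosing 75 forces two into the same pair by pigeonhole, and those sum to 149. So 75.

75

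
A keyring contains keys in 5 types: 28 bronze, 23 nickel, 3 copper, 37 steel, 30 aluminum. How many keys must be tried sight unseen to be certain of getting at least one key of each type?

The hardest type to obtain is copper: we could draw every other key first — 121 − 3 = 118 keys — without a single copper one.
The next draw must be copper, so 118 + 1 = 119.

119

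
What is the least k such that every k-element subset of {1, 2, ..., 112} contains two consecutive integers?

Partition {1, …, 112} into 56 pairs: {1,2}, {3,4}, …, {111,112}.
Choosing 56 integers — say the 56 even numbers 2, 4, …, 112 — takes one from each pair and avoids the property.
Choosing 57 forces two into the same pair by pigeonhole, and those are consecutive. So 57.

57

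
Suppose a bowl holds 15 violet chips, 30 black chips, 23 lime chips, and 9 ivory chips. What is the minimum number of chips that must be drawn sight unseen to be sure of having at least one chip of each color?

The hardest color to obtain is ivory: we could draw every other chip first — 77 − 9 = 68 chips — without a single ivory one.
The next draw must be ivory, so 68 + 1 = 69.

69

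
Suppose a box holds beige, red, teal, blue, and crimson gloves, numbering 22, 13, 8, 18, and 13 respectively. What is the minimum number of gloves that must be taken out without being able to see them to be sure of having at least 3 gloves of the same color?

11

Treat the 5 colors as pigeonholes.
The worst case takes 2 gloves of each color without reaching 3 of any: 5 × 2 = 10.
The next glove must bring some color to 3, so 10 + 1 = 11.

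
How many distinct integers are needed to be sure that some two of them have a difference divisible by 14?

15

Two integers differ by a multiple of 14 exactly when they share a remainder mod 14.
There are 14 residue classes mod 14, so 14 integers can all lie in distinct classes.
One more integer must repeat a residue, giving a difference divisible by 14. So n = 14 + 1 = 15.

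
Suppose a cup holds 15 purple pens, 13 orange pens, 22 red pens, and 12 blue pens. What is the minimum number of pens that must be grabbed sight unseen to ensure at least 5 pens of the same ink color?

17

The worst case takes 4 pens of each ink color without reaching 5 of any: 4 × 4 = 16.
The next pen must bring some ink color to 5, so 16 + 1 = 17.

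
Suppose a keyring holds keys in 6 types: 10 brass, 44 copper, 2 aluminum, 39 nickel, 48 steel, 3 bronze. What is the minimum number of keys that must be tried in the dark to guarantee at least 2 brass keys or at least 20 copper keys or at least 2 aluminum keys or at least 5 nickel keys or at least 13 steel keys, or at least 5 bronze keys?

The worst case stops just short of every target: 1 brass, 19 copper, 1 aluminum, 4 nickel, 12 steel, all 3 bronze — 1 + 19 + 1 + 4 + 12 + 3 = 40 keys.
One more key must push some type to its target, so 40 + 1 = 41.

41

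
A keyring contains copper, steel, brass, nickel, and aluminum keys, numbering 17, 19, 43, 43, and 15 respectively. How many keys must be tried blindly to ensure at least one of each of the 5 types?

The hardest type to obtain is aluminum: we could draw every other key first — 137 − 15 = 122 keys — without a single aluminum one.
The next draw must be aluminum, so 122 + 1 = 123.

123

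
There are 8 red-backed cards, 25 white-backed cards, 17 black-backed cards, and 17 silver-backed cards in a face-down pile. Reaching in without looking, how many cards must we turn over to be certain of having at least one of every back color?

The hardest back color to obtain is red-backed: we could draw every other card first — 67 − 8 = 59 cards — without a single red-backed one.
The next draw must be red-backed, so 59 + 1 = 60.

60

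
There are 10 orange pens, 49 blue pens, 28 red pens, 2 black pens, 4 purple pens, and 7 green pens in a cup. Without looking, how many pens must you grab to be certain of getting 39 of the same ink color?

Treat the 6 ink colors as pigeonholes.
In the worst case we take at most 38 of each ink color, but all 10 orange, all 28 red, all 2 black, all 4 purple, and all 7 green (fewer than 38), giving 10 + 38 + 28 + 2 + 4 + 7 = 89.
One more pen then forces some ink color to 39, so 89 + 1 = 90.

90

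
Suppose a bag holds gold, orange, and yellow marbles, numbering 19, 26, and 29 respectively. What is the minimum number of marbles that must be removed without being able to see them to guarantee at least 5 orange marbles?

The worst case draws every non-orange marble first: 19 + 29 = 48.
The next 5 draws are then forced to be orange, giving 48 + 5 = 53.

53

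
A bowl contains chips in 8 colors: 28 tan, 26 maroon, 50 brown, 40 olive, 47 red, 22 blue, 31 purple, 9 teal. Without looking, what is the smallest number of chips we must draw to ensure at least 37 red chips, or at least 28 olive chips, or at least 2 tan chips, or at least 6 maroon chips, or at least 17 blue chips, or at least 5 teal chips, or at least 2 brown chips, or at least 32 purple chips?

Each of the 8 colors has its own threshold; avoid all of them simultaneously.
The worst case stops just short of every target: 1 tan, 5 maroon, 1 brown, 27 olive, 36 red, 16 blue, 31 purple, 4 teal — 1 + 5 + 1 + 27 + 36 + 16 + 31 + 4 = 121 chips.
One more chip must push some color to its target, so 121 + 1 = 122.

122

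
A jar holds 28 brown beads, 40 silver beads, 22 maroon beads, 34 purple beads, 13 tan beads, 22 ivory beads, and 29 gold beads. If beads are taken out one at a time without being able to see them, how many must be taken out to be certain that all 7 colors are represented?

The hardest color to obtain is tan: we could draw every other bead first — 188 − 13 = 175 beads — without a single tan one.
The next draw must be tan, so 175 + 1 = 176.

176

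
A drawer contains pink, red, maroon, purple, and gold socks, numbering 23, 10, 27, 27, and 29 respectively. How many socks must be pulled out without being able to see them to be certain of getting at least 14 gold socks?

The worst case draws every non-gold sock first: 23 + 10 + 27 + 27 = 87.
The next 14 draws are then forced to be gold, giving 87 + 14 = 101.

101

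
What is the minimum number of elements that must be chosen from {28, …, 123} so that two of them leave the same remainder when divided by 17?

Group the integers by remainder mod 17; there are 17 residue classes, each nonempty in this range.
Choosing one from each class (17 integers) avoids any shared remainder.
One more choice must repeat a class, so two differ by a multiple of 17. Hence 17 + 1 = 18.

18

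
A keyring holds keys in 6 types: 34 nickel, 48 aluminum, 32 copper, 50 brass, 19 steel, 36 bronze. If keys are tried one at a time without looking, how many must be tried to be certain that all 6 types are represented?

201

The hardest type to obtain is steel: we could draw every other key first — 219 − 19 = 200 keys — without a single steel one.
The next draw must be steel, so 200 + 1 = 201.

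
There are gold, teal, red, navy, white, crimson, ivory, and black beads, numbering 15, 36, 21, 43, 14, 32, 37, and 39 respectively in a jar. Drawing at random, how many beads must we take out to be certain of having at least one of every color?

The hardest color to obtain is white: we could draw every other bead first — 237 − 14 = 223 beads — without a single white one.
The next draw must be white, so 223 + 1 = 224.

224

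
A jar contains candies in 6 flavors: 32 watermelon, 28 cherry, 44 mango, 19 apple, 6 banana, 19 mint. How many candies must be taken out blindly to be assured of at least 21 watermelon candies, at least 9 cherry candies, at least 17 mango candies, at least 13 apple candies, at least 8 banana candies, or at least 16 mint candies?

78

The worst case stops just short of every target: 20 watermelon, 8 cherry, 16 mango, 12 apple, all 6 banana, 15 mint — 20 + 8 + 16 + 12 + 6 + 15 = 77 candies.
One more candy must push some flavor to its target, so 77 + 1 = 78.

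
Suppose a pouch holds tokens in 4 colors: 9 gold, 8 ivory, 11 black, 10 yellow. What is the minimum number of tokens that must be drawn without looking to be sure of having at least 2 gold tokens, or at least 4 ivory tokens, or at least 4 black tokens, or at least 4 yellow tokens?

11

The worst case stops just short of every target: 1 gold, 3 ivory, 3 black, 3 yellow — 1 + 3 + 3 + 3 = 10 tokens.
One more token must push some color to its target, so 10 + 1 = 11.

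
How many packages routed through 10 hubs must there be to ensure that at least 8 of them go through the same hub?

There are 10 hubs acting as pigeonholes.
With 10 × 7 = 70 packages we could place exactly 7 in each, with no class reaching 8.
One more forces some class to hold 8, so 70 + 1 = 71.

71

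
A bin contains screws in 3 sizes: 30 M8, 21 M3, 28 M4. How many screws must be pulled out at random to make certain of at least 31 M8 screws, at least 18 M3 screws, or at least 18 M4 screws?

65

Each of the 3 sizes has its own threshold; avoid all of them simultaneously.
The worst case stops just short of every target: 30 M8, 17 M3, 17 M4 — 30 + 17 + 17 = 64 screws.
One more screw must push some size to its target, so 64 + 1 = 65.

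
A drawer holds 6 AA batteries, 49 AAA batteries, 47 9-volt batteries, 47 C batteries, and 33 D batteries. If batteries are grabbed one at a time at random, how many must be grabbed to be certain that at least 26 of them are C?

161

The worst case draws every non-C battery first: 6 + 49 + 47 + 33 = 135.
The next 26 draws are then forced to be C, giving 135 + 26 = 161.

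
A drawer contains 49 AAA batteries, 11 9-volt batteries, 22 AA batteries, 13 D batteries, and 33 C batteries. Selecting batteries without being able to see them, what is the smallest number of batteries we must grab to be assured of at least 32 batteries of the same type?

Treat the 5 types as pigeonholes.
In the worst case we take at most 31 of each type, but all 11 9-volt, all 22 AA, and all 13 D (fewer than 31), giving 31 + 11 + 22 + 13 + 31 = 108.
One more battery then forces some type to 32, so 108 + 1 = 109.

109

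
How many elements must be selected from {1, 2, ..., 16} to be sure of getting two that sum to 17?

9

Partition {1, …, 16} into 8 pairs: {1,16}, {2,15}, …, {8,9}.
Choosing 8 integers — say the integers 1 through 8 — takes one from each pair and avoids the property.
Choosing 9 forces two into the same pair by pigeonhole, and those sum to 17. So 9.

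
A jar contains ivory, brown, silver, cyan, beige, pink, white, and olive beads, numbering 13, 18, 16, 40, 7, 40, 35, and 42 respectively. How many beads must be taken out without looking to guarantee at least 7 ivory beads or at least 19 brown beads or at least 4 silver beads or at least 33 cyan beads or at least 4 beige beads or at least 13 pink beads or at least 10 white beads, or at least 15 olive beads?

98

The worst case stops just short of every target: 6 ivory, 18 brown, 3 silver, 32 cyan, 3 beige, 12 pink, 9 white, 14 olive — 6 + 18 + 3 + 32 + 3 + 12 + 9 + 14 = 97 beads.
One more bead must push some color to its target, so 97 + 1 = 98.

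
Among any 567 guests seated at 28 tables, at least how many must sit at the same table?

21

The 567 guests fall into 28 tables.
If each of the 28 tables held at most 20, the total would be at most 28 × 20 = 560 < 567, a contradiction.
So at least one holds ⌈567/28⌉ = 21.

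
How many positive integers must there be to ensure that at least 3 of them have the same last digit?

There are 10 possible last digits acting as pigeonholes.
With 10 × 2 = 20 positive integers we could place exactly 2 in each, with no class reaching 3.
One more forces some class to hold 3, so 20 + 1 = 21.

21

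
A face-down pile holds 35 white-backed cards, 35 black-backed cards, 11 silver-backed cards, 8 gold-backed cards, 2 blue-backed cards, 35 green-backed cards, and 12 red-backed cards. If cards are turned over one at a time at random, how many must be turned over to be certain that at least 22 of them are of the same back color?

97

In the worst case we take at most 21 of each back color, but all 11 silver-backed, all 8 gold-backed, all 2 blue-backed, and all 12 red-backed (fewer than 21), giving 21 + 21 + 11 + 8 + 2 + 21 + 12 = 96.
One more card then forces some back color to 22, so 96 + 1 = 97.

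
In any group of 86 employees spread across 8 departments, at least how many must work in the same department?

11

If each of the 8 departments held at most 10, the total would be at most 8 × 10 = 80 < 86, a contradiction.
So at least one holds ⌈86/8⌉ = 11.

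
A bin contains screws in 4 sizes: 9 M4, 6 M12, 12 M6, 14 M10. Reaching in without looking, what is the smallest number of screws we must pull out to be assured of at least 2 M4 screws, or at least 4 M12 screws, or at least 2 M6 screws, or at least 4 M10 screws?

The worst case stops just short of every target: 1 M4, 3 M12, 1 M6, 3 M10 — 1 + 3 + 1 + 3 = 8 screws.
One more screw must push some size to its target, so 8 + 1 = 9.

9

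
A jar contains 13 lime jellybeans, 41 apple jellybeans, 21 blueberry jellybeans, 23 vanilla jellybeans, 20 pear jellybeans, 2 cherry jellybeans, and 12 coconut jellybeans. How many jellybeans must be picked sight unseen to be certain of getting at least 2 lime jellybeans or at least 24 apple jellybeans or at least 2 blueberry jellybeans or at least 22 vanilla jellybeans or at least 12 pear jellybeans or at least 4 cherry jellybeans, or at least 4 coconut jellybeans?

Each of the 7 flavors has its own threshold; avoid all of them simultaneously.
The worst case stops just short of every target: 1 lime, 23 apple, 1 blueberry, 21 vanilla, 11 pear, all 2 cherry, 3 coconut — 1 + 23 + 1 + 21 + 11 + 2 + 3 = 62 jellybeans.
One more jellybean must push some flavor to its target, so 62 + 1 = 63.

63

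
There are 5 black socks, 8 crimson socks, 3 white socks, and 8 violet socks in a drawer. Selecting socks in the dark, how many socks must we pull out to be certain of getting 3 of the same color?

9

The worst case takes 2 socks of each color without reaching 3 of any: 4 × 2 = 8.
The next sock must bring some color to 3, so 8 + 1 = 9.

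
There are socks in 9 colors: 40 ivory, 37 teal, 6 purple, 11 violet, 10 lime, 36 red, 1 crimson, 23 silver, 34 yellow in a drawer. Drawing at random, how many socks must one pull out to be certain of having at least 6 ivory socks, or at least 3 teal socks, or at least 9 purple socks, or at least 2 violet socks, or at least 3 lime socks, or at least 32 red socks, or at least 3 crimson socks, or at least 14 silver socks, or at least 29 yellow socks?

The worst case stops just short of every target: 5 ivory, 2 teal, all 6 purple, 1 violet, 2 lime, 31 red, all 1 crimson, 13 silver, 28 yellow — 5 + 2 + 6 + 1 + 2 + 31 + 1 + 13 + 28 = 89 socks.
One more sock must push some color to its target, so 89 + 1 = 90.

90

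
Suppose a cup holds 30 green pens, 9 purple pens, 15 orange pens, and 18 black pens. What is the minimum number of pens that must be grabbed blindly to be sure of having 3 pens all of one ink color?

9

Treat the 4 ink colors as pigeonholes.
The worst case takes 2 pens of each ink color without reaching 3 of any: 4 × 2 = 8.
The next pen must bring some ink color to 3, so 8 + 1 = 9.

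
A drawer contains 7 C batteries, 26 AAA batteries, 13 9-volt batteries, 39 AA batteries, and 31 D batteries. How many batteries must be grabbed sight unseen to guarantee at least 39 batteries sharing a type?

116

Treat the 5 types as pigeonholes.
In the worst case we take at most 38 of each type, but all 7 C, all 26 AAA, all 13 9-volt, and all 31 D (fewer than 38), giving 7 + 26 + 13 + 38 + 31 = 115.
One more battery then forces some type to 39, so 115 + 1 = 116.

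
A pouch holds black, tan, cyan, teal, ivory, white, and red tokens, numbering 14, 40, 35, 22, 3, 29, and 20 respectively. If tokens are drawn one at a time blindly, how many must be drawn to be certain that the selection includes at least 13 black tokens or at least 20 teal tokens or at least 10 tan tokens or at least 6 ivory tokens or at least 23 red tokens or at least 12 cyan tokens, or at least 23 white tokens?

97

The worst case stops just short of every target: 12 black, 9 tan, 11 cyan, 19 teal, all 3 ivory, 22 white, all 20 red — 12 + 9 + 11 + 19 + 3 + 22 + 20 = 96 tokens.
One more token must push some color to its target, so 96 + 1 = 97.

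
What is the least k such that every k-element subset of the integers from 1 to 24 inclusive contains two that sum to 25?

Partition {1, …, 24} into 12 pairs: {1,24}, {2,23}, …, {12,13}.
Choosing 12 integers — say the integers 1 through 12 — takes one from each pair and avoids the property.
Choosing 13 forces two into the same pair by pigeonhole, and those sum to 25. So 13.

13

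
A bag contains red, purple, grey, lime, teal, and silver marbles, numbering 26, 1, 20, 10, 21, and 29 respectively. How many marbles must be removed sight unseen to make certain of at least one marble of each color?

The hardest color to obtain is purple: we could draw every other marble first — 107 − 1 = 106 marbles — without a single purple one.
The next draw must be purple, so 106 + 1 = 107.

107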